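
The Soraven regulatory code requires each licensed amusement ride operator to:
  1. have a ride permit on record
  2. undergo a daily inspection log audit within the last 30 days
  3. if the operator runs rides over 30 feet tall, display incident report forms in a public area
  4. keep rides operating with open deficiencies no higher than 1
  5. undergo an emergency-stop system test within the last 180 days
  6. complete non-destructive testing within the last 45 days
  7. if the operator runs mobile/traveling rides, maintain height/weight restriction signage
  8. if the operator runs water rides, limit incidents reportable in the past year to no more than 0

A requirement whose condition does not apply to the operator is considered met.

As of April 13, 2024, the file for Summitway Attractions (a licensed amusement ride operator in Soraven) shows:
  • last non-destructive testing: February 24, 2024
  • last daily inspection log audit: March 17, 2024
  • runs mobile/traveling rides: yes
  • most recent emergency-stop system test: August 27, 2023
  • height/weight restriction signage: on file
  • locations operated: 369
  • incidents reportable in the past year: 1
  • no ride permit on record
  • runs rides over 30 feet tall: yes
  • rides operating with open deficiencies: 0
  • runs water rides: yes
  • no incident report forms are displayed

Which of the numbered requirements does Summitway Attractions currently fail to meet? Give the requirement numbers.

1. ride permit absent → not met
2. daily inspection log audit 27 days ago vs limit 30 → met
3. condition 'runs rides over 30 feet tall' holds; incident report forms absent → not met
4. rides operating with open deficiencies 0 ≤ 1 → met
5. emergency-stop system test 230 days ago vs limit 180 → not met
6. non-destructive testing 49 days ago vs limit 45 → not met
7. condition 'runs mobile/traveling rides' holds; height/weight restriction signage present → met
8. condition 'runs water rides' holds; incidents reportable in the past year 1 > 0 → not met
Not met: 1, 3, 5, 6, 8

1, 3, 5, 6, 8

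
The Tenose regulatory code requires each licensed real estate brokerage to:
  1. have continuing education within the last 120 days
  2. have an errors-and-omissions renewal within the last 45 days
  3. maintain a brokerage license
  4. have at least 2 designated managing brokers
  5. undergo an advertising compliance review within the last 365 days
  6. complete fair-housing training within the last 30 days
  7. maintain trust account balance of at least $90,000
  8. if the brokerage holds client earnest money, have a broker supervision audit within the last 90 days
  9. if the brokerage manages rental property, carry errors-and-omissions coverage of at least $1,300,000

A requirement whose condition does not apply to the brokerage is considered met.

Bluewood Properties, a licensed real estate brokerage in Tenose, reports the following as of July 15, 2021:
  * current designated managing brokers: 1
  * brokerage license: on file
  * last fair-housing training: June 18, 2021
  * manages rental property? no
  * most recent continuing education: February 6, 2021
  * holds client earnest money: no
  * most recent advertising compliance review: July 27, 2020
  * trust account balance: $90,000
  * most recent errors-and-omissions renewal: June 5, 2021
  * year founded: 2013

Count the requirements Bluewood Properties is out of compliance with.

2

1. continuing education 159 days ago vs limit 120 → not met
2. errors-and-omissions renewal 40 days ago vs limit 45 → met
3. brokerage license present → met
4. designated managing brokers 1 < 2 → not met
5. advertising compliance review 353 days ago vs limit 365 → met
6. fair-housing training 27 days ago vs limit 30 → met
7. trust account balance $90,000 ≥ $90,000 → met
8. condition 'holds client earnest money' does not hold → requirement n/a → met
9. condition 'manages rental property' does not hold → requirement n/a → met
Not met: 2 of 9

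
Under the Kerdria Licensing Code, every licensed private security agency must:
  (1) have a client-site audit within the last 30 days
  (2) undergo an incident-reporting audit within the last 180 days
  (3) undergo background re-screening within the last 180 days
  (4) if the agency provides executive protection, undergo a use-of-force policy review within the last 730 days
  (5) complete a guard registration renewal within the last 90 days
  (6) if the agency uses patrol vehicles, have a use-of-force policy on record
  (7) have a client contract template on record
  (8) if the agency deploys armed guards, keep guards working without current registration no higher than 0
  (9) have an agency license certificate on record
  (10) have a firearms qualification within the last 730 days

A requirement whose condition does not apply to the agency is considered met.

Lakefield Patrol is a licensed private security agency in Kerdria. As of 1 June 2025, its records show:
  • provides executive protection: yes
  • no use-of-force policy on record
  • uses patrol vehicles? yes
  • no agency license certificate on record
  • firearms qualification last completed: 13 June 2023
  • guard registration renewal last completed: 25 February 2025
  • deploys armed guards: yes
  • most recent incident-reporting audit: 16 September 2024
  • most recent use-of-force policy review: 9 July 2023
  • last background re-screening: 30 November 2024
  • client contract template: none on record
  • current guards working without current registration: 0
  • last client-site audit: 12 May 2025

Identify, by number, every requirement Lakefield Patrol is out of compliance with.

2, 3, 5, 6, 7, 9

1. client-site audit 20 days ago vs limit 30 → met
2. incident-reporting audit 258 days ago vs limit 180 → not met
3. background re-screening 183 days ago vs limit 180 → not met
4. condition 'provides executive protection' holds; use-of-force policy review 693 days ago vs limit 730 → met
5. guard registration renewal 96 days ago vs limit 90 → not met
6. condition 'uses patrol vehicles' holds; use-of-force policy absent → not met
7. client contract template absent → not met
8. condition 'deploys armed guards' holds; guards working without current registration 0 ≤ 0 → met
9. agency license certificate absent → not met
10. firearms qualification 719 days ago vs limit 730 → met
Not met: 2, 3, 5, 6, 7, 9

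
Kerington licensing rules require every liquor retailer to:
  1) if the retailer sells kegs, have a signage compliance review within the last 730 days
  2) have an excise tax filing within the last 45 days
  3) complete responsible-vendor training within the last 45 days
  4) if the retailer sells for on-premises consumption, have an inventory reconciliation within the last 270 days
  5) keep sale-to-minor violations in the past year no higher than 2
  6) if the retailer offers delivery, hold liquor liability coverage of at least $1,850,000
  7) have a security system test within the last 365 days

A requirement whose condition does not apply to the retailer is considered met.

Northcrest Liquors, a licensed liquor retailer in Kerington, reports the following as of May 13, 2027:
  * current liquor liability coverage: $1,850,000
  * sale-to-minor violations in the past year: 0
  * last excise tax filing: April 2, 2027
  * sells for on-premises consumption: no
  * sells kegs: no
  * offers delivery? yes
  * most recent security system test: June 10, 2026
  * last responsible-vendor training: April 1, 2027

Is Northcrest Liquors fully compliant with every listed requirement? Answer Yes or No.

1. condition 'sells kegs' does not hold → requirement n/a → met
2. excise tax filing 41 days ago vs limit 45 → met
3. responsible-vendor training 42 days ago vs limit 45 → met
4. condition 'sells for on-premises consumption' does not hold → requirement n/a → met
5. sale-to-minor violations in the past year 0 ≤ 2 → met
6. condition 'offers delivery' holds; liquor liability coverage $1,850,000 ≥ $1,850,000 → met
7. security system test 337 days ago vs limit 365 → met
All met.

Yes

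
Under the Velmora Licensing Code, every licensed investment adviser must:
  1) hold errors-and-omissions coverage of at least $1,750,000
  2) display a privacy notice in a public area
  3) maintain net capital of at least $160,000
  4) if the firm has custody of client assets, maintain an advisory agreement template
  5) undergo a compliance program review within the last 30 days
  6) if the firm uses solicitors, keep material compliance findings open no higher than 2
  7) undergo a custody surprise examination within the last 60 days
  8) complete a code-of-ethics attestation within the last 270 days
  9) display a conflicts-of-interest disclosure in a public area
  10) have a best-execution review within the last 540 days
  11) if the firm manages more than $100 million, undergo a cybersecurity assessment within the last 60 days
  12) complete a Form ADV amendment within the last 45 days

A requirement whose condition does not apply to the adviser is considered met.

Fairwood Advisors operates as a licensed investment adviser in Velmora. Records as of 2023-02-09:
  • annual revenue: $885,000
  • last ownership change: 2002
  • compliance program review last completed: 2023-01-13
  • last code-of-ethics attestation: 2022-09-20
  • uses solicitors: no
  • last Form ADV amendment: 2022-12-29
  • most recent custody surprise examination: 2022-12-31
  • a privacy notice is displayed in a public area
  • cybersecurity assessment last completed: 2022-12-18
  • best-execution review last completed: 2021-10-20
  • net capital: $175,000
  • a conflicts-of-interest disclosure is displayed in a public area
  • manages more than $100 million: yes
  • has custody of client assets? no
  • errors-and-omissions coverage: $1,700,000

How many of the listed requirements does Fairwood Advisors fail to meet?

1

1. errors-and-omissions coverage $1,700,000 < $1,750,000 → not met
2. privacy notice present → met
3. net capital $175,000 ≥ $160,000 → met
4. condition 'has custody of client assets' does not hold → requirement n/a → met
5. compliance program review 27 days ago vs limit 30 → met
6. condition 'uses solicitors' does not hold → requirement n/a → met
7. custody surprise examination 40 days ago vs limit 60 → met
8. code-of-ethics attestation 142 days ago vs limit 270 → met
9. conflicts-of-interest disclosure present → met
10. best-execution review 477 days ago vs limit 540 → met
11. condition 'manages more than $100 million' holds; cybersecurity assessment 53 days ago vs limit 60 → met
12. Form ADV amendment 42 days ago vs limit 45 → met
Not met: 1 of 12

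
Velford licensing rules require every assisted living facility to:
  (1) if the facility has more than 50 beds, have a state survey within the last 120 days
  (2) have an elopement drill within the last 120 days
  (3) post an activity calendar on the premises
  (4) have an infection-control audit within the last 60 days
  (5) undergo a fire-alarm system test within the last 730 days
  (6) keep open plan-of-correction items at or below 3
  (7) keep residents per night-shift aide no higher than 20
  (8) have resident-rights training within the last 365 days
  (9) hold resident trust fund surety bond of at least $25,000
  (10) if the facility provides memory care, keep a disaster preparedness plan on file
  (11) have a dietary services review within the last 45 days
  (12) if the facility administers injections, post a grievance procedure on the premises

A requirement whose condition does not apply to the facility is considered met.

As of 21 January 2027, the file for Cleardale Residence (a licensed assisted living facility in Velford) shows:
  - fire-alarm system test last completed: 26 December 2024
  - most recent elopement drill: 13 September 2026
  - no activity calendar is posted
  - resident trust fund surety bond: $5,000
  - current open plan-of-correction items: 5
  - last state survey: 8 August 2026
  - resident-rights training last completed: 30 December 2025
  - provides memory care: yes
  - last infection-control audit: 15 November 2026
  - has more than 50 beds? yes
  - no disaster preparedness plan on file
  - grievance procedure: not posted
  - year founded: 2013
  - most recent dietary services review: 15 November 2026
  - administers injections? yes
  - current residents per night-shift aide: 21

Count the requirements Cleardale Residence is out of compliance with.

12

1. condition 'has more than 50 beds' holds; state survey 166 days ago vs limit 120 → not met
2. elopement drill 130 days ago vs limit 120 → not met
3. activity calendar absent → not met
4. infection-control audit 67 days ago vs limit 60 → not met
5. fire-alarm system test 756 days ago vs limit 730 → not met
6. open plan-of-correction items 5 > 3 → not met
7. residents per night-shift aide 21 > 20 → not met
8. resident-rights training 387 days ago vs limit 365 → not met
9. resident trust fund surety bond $5,000 < $25,000 → not met
10. condition 'provides memory care' holds; disaster preparedness plan absent → not met
11. dietary services review 67 days ago vs limit 45 → not met
12. condition 'administers injections' holds; grievance procedure absent → not met
Not met: 12 of 12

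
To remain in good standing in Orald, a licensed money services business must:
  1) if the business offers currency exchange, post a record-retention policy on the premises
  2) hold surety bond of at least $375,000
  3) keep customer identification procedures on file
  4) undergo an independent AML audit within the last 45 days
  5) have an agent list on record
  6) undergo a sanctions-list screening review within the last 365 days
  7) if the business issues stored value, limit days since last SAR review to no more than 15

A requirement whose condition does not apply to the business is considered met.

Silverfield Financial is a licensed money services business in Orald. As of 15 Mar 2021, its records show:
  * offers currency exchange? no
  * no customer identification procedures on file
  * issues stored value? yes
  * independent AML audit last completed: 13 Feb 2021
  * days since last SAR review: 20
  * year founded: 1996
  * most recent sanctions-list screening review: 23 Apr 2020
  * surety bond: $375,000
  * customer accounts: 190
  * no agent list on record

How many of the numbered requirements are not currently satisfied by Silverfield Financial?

1. condition 'offers currency exchange' does not hold → requirement n/a → met
2. surety bond $375,000 ≥ $375,000 → met
3. customer identification procedures absent → not met
4. independent AML audit 30 days ago vs limit 45 → met
5. agent list absent → not met
6. sanctions-list screening review 326 days ago vs limit 365 → met
7. condition 'issues stored value' holds; days since last SAR review 20 > 15 → not met
Not met: 3 of 7

3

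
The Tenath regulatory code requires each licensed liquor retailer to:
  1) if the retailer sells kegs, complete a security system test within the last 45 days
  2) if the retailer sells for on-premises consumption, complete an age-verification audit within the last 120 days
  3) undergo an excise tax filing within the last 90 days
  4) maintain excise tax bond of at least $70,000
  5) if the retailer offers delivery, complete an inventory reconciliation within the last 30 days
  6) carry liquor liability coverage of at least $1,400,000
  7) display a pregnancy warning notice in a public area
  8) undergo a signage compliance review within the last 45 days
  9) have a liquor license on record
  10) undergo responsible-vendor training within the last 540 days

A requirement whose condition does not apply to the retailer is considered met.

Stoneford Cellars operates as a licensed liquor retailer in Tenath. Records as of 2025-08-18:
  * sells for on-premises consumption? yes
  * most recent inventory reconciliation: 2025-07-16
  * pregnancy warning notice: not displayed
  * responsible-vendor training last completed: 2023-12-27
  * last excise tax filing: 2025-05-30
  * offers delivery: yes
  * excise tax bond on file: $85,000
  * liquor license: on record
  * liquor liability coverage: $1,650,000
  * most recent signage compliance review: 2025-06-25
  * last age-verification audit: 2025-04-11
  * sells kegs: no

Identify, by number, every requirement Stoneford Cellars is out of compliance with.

1. condition 'sells kegs' does not hold → requirement n/a → met
2. condition 'sells for on-premises consumption' holds; age-verification audit 129 days ago vs limit 120 → not met
3. excise tax filing 80 days ago vs limit 90 → met
4. excise tax bond $85,000 ≥ $70,000 → met
5. condition 'offers delivery' holds; inventory reconciliation 33 days ago vs limit 30 → not met
6. liquor liability coverage $1,650,000 ≥ $1,400,000 → met
7. pregnancy warning notice absent → not met
8. signage compliance review 54 days ago vs limit 45 → not met
9. liquor license present → met
10. responsible-vendor training 600 days ago vs limit 540 → not met
Not met: 2, 5, 7, 8, 10

2, 5, 7, 8, 10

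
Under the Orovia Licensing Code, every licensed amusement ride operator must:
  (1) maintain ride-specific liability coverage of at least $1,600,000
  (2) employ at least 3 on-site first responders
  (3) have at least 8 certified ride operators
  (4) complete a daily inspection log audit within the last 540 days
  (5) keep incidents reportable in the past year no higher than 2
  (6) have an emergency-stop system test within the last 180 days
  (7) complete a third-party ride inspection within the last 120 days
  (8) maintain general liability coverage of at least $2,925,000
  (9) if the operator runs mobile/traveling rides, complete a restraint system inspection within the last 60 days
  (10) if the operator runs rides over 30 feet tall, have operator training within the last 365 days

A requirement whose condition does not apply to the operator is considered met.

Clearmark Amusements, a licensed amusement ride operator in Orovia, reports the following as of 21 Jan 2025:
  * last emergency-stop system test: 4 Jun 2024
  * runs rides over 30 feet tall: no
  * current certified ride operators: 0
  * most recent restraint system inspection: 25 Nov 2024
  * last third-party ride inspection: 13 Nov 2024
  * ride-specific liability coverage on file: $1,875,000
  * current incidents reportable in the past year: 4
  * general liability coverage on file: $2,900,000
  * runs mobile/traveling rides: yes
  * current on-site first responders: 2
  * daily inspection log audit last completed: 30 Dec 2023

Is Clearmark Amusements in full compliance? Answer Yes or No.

1. ride-specific liability coverage $1,875,000 ≥ $1,600,000 → met
2. on-site first responders 2 < 3 → not met
3. certified ride operators 0 < 8 → not met
4. daily inspection log audit 388 days ago vs limit 540 → met
5. incidents reportable in the past year 4 > 2 → not met
6. emergency-stop system test 231 days ago vs limit 180 → not met
7. third-party ride inspection 69 days ago vs limit 120 → met
8. general liability coverage $2,900,000 < $2,925,000 → not met
9. condition 'runs mobile/traveling rides' holds; restraint system inspection 57 days ago vs limit 60 → met
10. condition 'runs rides over 30 feet tall' does not hold → requirement n/a → met
Not met: 2, 3, 5, 6, 8

No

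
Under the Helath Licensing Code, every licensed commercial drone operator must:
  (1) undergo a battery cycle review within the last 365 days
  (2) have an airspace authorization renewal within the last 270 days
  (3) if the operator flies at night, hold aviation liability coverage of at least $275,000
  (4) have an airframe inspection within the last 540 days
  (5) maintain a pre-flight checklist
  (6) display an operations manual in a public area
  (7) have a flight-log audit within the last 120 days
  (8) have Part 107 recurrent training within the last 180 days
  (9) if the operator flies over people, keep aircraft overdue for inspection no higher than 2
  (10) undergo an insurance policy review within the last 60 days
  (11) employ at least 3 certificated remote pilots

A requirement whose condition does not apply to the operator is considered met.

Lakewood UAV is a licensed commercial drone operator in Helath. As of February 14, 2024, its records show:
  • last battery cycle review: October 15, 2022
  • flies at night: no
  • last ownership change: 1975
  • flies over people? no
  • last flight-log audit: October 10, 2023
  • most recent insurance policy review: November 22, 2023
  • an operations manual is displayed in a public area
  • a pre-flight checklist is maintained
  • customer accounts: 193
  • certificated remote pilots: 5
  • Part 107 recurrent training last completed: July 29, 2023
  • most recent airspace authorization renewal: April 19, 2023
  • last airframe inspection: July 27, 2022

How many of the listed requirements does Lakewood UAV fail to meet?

1. battery cycle review 487 days ago vs limit 365 → not met
2. airspace authorization renewal 301 days ago vs limit 270 → not met
3. condition 'flies at night' does not hold → requirement n/a → met
4. airframe inspection 567 days ago vs limit 540 → not met
5. pre-flight checklist present → met
6. operations manual present → met
7. flight-log audit 127 days ago vs limit 120 → not met
8. Part 107 recurrent training 200 days ago vs limit 180 → not met
9. condition 'flies over people' does not hold → requirement n/a → met
10. insurance policy review 84 days ago vs limit 60 → not met
11. certificated remote pilots 5 ≥ 3 → met
Not met: 6 of 11

6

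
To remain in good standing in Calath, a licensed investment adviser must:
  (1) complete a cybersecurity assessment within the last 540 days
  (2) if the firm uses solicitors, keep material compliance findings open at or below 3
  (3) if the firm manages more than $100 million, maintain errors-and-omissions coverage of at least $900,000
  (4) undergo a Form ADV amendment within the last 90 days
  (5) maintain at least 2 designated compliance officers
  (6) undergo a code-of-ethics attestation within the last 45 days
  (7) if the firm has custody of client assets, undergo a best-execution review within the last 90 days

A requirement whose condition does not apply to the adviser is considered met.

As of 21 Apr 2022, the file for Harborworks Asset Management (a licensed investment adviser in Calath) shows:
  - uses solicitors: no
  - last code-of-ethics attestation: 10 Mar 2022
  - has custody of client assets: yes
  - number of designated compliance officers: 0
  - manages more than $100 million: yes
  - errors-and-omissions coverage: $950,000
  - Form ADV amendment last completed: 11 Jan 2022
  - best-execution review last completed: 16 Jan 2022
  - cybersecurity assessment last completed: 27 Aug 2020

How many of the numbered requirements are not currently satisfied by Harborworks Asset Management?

1. cybersecurity assessment 602 days ago vs limit 540 → not met
2. condition 'uses solicitors' does not hold → requirement n/a → met
3. condition 'manages more than $100 million' holds; errors-and-omissions coverage $950,000 ≥ $900,000 → met
4. Form ADV amendment 100 days ago vs limit 90 → not met
5. designated compliance officers 0 < 2 → not met
6. code-of-ethics attestation 42 days ago vs limit 45 → met
7. condition 'has custody of client assets' holds; best-execution review 95 days ago vs limit 90 → not met
Not met: 4 of 7

4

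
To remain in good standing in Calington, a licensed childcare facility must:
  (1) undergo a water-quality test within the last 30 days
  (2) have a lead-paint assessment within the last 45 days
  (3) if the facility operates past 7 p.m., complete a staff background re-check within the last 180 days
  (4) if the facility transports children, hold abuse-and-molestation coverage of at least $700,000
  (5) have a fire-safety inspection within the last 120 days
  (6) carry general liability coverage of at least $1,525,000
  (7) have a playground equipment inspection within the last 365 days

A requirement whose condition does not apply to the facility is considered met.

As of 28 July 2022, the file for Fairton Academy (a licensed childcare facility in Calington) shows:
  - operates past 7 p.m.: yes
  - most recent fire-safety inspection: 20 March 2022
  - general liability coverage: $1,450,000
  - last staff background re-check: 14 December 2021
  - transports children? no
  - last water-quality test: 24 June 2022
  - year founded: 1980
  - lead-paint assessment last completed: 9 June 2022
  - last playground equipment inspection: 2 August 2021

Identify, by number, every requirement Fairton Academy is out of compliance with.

1. water-quality test 34 days ago vs limit 30 → not met
2. lead-paint assessment 49 days ago vs limit 45 → not met
3. condition 'operates past 7 p.m.' holds; staff background re-check 226 days ago vs limit 180 → not met
4. condition 'transports children' does not hold → requirement n/a → met
5. fire-safety inspection 130 days ago vs limit 120 → not met
6. general liability coverage $1,450,000 < $1,525,000 → not met
7. playground equipment inspection 360 days ago vs limit 365 → met
Not met: 1, 2, 3, 5, 6

1, 2, 3, 5, 6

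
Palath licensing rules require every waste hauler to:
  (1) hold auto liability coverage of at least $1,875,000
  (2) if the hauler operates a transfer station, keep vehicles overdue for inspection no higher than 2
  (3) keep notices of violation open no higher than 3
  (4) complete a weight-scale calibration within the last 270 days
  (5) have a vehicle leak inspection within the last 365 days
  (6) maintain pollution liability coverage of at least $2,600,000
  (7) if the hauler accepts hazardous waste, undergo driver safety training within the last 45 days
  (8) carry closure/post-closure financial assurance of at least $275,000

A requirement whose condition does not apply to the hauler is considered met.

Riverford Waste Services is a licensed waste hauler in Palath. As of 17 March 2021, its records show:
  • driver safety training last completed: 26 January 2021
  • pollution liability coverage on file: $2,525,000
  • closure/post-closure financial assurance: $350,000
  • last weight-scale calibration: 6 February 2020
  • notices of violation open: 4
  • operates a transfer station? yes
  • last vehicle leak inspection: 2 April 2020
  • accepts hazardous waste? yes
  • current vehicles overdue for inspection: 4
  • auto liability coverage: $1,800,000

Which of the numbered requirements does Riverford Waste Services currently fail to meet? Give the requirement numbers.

1, 2, 3, 4, 6, 7

1. auto liability coverage $1,800,000 < $1,875,000 → not met
2. condition 'operates a transfer station' holds; vehicles overdue for inspection 4 > 2 → not met
3. notices of violation open 4 > 3 → not met
4. weight-scale calibration 405 days ago vs limit 270 → not met
5. vehicle leak inspection 349 days ago vs limit 365 → met
6. pollution liability coverage $2,525,000 < $2,600,000 → not met
7. condition 'accepts hazardous waste' holds; driver safety training 50 days ago vs limit 45 → not met
8. closure/post-closure financial assurance $350,000 ≥ $275,000 → met
Not met: 1, 2, 3, 4, 6, 7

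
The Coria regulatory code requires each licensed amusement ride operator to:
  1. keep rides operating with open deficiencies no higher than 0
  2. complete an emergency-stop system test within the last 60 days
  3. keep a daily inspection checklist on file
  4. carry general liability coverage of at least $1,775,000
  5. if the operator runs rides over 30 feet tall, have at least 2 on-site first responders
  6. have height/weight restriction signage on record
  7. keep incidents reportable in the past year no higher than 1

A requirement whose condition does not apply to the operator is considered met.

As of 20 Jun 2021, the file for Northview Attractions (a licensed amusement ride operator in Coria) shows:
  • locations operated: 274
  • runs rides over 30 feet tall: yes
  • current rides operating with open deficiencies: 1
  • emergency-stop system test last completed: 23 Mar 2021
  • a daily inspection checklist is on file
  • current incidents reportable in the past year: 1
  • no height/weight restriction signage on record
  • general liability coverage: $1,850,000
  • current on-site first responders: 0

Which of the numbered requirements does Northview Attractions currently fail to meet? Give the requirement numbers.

1. rides operating with open deficiencies 1 > 0 → not met
2. emergency-stop system test 89 days ago vs limit 60 → not met
3. daily inspection checklist present → met
4. general liability coverage $1,850,000 ≥ $1,775,000 → met
5. condition 'runs rides over 30 feet tall' holds; on-site first responders 0 < 2 → not met
6. height/weight restriction signage absent → not met
7. incidents reportable in the past year 1 ≤ 1 → met
Not met: 1, 2, 5, 6

1, 2, 5, 6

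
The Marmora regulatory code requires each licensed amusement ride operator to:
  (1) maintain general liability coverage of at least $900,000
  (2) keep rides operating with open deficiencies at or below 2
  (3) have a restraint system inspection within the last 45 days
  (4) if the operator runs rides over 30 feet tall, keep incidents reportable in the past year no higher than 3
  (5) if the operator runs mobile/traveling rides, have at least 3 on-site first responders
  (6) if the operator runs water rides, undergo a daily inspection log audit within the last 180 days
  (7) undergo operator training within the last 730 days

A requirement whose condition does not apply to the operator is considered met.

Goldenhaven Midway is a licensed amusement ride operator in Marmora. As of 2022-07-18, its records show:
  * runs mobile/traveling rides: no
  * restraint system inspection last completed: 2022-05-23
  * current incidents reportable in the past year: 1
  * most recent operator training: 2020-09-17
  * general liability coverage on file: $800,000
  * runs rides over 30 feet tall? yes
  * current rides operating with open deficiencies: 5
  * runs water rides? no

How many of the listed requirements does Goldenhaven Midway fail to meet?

1. general liability coverage $800,000 < $900,000 → not met
2. rides operating with open deficiencies 5 > 2 → not met
3. restraint system inspection 56 days ago vs limit 45 → not met
4. condition 'runs rides over 30 feet tall' holds; incidents reportable in the past year 1 ≤ 3 → met
5. condition 'runs mobile/traveling rides' does not hold → requirement n/a → met
6. condition 'runs water rides' does not hold → requirement n/a → met
7. operator training 669 days ago vs limit 730 → met
Not met: 3 of 7

3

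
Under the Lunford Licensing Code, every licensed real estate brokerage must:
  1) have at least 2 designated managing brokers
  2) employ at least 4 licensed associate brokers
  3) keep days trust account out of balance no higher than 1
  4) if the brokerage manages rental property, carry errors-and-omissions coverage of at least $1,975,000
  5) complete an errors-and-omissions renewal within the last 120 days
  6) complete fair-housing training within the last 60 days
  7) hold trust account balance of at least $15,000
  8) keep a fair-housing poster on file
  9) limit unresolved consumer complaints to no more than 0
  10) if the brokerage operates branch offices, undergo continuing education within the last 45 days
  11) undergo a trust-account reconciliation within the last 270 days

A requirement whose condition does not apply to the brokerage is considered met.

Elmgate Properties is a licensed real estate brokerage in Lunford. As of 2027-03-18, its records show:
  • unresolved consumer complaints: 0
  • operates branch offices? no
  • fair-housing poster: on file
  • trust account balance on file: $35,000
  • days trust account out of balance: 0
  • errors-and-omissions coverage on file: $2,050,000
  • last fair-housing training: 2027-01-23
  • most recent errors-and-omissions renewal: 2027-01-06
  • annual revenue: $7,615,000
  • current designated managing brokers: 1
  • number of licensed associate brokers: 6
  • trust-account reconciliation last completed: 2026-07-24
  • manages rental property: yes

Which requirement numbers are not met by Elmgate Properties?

1

1. designated managing brokers 1 < 2 → not met
2. licensed associate brokers 6 ≥ 4 → met
3. days trust account out of balance 0 ≤ 1 → met
4. condition 'manages rental property' holds; errors-and-omissions coverage $2,050,000 ≥ $1,975,000 → met
5. errors-and-omissions renewal 71 days ago vs limit 120 → met
6. fair-housing training 54 days ago vs limit 60 → met
7. trust account balance $35,000 ≥ $15,000 → met
8. fair-housing poster present → met
9. unresolved consumer complaints 0 ≤ 0 → met
10. condition 'operates branch offices' does not hold → requirement n/a → met
11. trust-account reconciliation 237 days ago vs limit 270 → met
Not met: 1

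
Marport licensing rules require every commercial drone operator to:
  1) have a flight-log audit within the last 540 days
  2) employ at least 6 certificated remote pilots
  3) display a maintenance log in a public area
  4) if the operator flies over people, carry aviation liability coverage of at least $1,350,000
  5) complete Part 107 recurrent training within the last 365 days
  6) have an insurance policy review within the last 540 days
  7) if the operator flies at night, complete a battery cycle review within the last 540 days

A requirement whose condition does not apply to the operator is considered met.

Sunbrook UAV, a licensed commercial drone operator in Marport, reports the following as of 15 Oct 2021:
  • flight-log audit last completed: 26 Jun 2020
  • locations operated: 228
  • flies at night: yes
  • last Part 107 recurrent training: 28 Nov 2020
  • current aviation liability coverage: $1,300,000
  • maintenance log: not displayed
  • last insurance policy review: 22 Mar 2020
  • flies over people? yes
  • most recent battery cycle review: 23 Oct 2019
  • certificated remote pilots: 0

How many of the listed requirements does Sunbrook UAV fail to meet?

1. flight-log audit 476 days ago vs limit 540 → met
2. certificated remote pilots 0 < 6 → not met
3. maintenance log absent → not met
4. condition 'flies over people' holds; aviation liability coverage $1,300,000 < $1,350,000 → not met
5. Part 107 recurrent training 321 days ago vs limit 365 → met
6. insurance policy review 572 days ago vs limit 540 → not met
7. condition 'flies at night' holds; battery cycle review 723 days ago vs limit 540 → not met
Not met: 5 of 7

5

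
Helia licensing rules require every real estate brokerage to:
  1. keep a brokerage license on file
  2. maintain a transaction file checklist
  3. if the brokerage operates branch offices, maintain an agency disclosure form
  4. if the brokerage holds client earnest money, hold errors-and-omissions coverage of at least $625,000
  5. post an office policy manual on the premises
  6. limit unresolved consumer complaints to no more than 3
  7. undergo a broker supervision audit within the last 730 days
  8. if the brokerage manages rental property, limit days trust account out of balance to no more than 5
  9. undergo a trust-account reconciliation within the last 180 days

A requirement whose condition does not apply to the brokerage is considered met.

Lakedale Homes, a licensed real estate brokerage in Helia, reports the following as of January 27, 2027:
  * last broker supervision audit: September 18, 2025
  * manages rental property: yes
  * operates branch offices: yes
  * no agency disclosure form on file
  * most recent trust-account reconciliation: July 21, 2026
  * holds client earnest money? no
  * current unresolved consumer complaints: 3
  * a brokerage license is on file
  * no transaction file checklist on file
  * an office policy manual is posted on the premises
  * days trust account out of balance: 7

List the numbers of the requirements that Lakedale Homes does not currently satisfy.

2, 3, 8, 9

1. brokerage license present → met
2. transaction file checklist absent → not met
3. condition 'operates branch offices' holds; agency disclosure form absent → not met
4. condition 'holds client earnest money' does not hold → requirement n/a → met
5. office policy manual present → met
6. unresolved consumer complaints 3 ≤ 3 → met
7. broker supervision audit 496 days ago vs limit 730 → met
8. condition 'manages rental property' holds; days trust account out of balance 7 > 5 → not met
9. trust-account reconciliation 190 days ago vs limit 180 → not met
Not met: 2, 3, 8, 9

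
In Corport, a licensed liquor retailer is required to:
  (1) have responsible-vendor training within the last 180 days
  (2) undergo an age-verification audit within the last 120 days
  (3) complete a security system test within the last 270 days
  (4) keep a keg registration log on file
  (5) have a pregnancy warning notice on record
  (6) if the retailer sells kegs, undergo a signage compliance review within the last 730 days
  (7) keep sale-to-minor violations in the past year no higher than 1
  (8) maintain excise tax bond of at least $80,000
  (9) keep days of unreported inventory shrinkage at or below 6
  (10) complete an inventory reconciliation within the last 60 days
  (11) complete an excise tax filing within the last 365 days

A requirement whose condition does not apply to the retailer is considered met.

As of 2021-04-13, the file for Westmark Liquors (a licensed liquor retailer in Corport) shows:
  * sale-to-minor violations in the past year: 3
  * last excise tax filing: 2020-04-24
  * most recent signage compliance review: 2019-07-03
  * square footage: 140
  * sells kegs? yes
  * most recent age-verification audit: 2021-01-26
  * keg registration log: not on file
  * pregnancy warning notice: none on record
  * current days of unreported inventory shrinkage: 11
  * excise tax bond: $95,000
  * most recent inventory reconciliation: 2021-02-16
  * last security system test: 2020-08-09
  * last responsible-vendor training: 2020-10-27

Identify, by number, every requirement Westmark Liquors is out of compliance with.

1. responsible-vendor training 168 days ago vs limit 180 → met
2. age-verification audit 77 days ago vs limit 120 → met
3. security system test 247 days ago vs limit 270 → met
4. keg registration log absent → not met
5. pregnancy warning notice absent → not met
6. condition 'sells kegs' holds; signage compliance review 650 days ago vs limit 730 → met
7. sale-to-minor violations in the past year 3 > 1 → not met
8. excise tax bond $95,000 ≥ $80,000 → met
9. days of unreported inventory shrinkage 11 > 6 → not met
10. inventory reconciliation 56 days ago vs limit 60 → met
11. excise tax filing 354 days ago vs limit 365 → met
Not met: 4, 5, 7, 9

4, 5, 7, 9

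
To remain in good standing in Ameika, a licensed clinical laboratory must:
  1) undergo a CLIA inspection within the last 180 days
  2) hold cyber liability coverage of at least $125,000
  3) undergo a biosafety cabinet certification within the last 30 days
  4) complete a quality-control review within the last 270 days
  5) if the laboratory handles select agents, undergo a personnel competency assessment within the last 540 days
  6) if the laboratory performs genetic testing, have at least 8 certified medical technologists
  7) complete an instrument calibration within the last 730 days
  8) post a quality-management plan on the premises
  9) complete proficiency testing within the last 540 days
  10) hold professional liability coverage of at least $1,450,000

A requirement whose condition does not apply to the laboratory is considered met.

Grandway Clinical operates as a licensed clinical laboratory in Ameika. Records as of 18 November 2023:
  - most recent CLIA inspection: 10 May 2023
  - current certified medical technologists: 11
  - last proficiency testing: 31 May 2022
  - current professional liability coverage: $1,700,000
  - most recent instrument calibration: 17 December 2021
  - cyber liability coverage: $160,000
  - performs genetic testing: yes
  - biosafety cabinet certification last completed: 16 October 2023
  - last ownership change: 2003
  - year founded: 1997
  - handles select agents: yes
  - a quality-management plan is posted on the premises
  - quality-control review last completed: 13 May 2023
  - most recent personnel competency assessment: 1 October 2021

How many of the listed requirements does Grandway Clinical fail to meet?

3

1. CLIA inspection 192 days ago vs limit 180 → not met
2. cyber liability coverage $160,000 ≥ $125,000 → met
3. biosafety cabinet certification 33 days ago vs limit 30 → not met
4. quality-control review 189 days ago vs limit 270 → met
5. condition 'handles select agents' holds; personnel competency assessment 778 days ago vs limit 540 → not met
6. condition 'performs genetic testing' holds; certified medical technologists 11 ≥ 8 → met
7. instrument calibration 701 days ago vs limit 730 → met
8. quality-management plan present → met
9. proficiency testing 536 days ago vs limit 540 → met
10. professional liability coverage $1,700,000 ≥ $1,450,000 → met
Not met: 3 of 10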